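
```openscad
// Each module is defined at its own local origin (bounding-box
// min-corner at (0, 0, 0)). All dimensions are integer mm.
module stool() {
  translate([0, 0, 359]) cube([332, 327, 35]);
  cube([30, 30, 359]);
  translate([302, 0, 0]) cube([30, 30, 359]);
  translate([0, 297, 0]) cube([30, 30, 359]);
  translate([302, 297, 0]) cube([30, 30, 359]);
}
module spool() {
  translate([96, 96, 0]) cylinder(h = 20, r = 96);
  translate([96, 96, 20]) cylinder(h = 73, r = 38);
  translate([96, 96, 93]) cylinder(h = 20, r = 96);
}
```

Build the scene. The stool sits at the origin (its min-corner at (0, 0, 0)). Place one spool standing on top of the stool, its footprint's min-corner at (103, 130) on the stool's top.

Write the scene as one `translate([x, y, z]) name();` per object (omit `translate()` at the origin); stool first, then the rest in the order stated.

stool();
translate([103, 130, 394]) spool();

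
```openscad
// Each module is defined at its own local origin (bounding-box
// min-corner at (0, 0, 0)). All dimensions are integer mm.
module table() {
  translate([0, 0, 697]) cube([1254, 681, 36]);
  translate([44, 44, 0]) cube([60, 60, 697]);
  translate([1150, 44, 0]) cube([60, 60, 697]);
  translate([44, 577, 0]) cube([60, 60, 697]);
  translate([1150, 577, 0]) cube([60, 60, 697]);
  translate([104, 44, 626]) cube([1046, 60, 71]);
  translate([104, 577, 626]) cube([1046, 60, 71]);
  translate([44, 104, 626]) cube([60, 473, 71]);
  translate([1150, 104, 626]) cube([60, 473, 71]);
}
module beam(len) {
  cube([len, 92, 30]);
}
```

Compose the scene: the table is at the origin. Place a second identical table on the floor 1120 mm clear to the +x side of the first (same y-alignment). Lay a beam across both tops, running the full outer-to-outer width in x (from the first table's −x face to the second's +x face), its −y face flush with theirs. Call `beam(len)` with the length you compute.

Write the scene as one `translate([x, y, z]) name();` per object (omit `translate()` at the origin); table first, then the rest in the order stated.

table();
translate([2374, 0, 0]) table();
translate([0, 0, 733]) beam(3628);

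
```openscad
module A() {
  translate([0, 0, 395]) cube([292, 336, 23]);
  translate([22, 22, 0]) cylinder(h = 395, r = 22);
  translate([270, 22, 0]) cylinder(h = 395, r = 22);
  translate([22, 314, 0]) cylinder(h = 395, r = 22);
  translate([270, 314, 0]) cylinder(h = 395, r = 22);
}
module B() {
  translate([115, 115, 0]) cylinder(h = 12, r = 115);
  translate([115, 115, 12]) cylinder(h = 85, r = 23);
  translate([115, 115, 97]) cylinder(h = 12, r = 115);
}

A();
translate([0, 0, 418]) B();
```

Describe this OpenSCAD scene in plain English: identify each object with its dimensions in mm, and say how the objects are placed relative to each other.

A is a four-legged stool. The seat is a 292×336×23 mm slab whose top surface is at z = 418 mm; four round legs, each 44 mm in diameter, run from the floor (z = 0) to the underside of the seat, each leg's axis is inset half a diameter from the nearest pair of seat edges (so the leg's bounding box is flush with the corner).

B is a spool: two coaxial disc flanges of radius 115 mm and thickness 12 mm, joined by a core cylinder of radius 23 mm and height 85 mm. The lower flange rests on z = 0 and the three cylinders share a vertical axis.

The spool is on top of the stool.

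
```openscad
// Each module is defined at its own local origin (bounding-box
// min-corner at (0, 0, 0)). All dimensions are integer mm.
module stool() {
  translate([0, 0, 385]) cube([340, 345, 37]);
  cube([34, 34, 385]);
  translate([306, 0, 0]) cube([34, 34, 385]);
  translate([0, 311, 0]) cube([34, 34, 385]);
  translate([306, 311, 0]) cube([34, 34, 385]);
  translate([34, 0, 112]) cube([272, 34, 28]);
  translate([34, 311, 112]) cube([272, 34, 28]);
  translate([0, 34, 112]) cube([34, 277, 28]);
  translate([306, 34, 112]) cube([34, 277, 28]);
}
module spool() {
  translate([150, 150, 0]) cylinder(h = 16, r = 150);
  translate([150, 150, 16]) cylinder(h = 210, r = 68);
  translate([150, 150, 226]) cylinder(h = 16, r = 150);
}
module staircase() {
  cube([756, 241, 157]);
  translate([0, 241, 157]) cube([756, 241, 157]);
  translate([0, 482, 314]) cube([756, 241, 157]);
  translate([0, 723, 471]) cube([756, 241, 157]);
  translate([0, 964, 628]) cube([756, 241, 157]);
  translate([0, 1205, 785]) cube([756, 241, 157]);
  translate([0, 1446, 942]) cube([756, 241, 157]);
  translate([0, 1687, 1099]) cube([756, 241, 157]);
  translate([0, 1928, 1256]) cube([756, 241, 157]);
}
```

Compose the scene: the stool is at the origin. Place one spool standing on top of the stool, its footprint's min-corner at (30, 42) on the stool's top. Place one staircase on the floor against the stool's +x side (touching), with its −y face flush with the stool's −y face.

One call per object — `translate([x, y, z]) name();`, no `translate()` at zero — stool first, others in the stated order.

stool();
translate([30, 42, 422]) spool();
translate([340, 0, 0]) staircase();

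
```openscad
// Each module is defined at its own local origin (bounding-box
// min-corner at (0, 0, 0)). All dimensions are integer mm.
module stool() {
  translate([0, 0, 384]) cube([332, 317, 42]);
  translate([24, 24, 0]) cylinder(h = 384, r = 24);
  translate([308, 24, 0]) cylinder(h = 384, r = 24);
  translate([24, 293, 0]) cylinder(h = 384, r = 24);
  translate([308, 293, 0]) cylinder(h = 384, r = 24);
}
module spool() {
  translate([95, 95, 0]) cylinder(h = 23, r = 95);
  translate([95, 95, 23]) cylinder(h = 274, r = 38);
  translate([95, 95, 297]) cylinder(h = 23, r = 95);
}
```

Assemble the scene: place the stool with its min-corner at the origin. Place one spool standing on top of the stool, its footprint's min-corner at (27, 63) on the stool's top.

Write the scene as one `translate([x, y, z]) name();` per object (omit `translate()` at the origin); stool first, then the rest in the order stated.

stool();
translate([27, 63, 426]) spool();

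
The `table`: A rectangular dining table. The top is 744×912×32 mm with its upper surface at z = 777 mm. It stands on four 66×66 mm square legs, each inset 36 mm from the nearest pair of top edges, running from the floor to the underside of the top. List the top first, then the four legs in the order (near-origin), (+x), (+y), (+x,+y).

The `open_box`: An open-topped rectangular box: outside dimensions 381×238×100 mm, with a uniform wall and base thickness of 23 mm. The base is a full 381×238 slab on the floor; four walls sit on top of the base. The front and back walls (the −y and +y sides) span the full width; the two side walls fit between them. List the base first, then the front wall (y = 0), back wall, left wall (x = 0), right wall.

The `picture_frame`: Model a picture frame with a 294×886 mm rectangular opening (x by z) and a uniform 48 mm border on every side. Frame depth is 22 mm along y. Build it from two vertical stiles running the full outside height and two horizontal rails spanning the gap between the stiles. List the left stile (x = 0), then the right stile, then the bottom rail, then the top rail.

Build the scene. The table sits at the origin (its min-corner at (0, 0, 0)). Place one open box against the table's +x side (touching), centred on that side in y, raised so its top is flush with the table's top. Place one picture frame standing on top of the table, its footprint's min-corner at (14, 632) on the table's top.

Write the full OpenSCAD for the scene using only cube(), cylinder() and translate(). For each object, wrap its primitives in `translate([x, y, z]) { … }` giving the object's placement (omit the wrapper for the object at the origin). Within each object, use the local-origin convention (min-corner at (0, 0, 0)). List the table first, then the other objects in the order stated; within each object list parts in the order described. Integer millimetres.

translate([0, 0, 745]) cube([744, 912, 32]);
translate([36, 36, 0]) cube([66, 66, 745]);
translate([642, 36, 0]) cube([66, 66, 745]);
translate([36, 810, 0]) cube([66, 66, 745]);
translate([642, 810, 0]) cube([66, 66, 745]);
translate([744, 337, 677]) {
  cube([381, 238, 23]);
  translate([0, 0, 23]) cube([381, 23, 77]);
  translate([0, 215, 23]) cube([381, 23, 77]);
  translate([0, 23, 23]) cube([23, 192, 77]);
  translate([358, 23, 23]) cube([23, 192, 77]);
}
translate([14, 632, 777]) {
  cube([48, 22, 982]);
  translate([342, 0, 0]) cube([48, 22, 982]);
  translate([48, 0, 0]) cube([294, 22, 48]);
  translate([48, 0, 934]) cube([294, 22, 48]);
}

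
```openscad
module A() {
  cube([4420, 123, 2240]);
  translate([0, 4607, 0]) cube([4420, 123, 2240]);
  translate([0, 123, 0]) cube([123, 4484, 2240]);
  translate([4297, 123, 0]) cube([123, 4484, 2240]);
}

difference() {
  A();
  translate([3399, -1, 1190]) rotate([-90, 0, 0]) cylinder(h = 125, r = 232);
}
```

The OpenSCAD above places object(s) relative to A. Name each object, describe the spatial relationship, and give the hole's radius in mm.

The subtracted cylinder has r = 232 mm.

A is a house frame. The house frame has a circular hole through its front wall. The hole's radius is 232 mm.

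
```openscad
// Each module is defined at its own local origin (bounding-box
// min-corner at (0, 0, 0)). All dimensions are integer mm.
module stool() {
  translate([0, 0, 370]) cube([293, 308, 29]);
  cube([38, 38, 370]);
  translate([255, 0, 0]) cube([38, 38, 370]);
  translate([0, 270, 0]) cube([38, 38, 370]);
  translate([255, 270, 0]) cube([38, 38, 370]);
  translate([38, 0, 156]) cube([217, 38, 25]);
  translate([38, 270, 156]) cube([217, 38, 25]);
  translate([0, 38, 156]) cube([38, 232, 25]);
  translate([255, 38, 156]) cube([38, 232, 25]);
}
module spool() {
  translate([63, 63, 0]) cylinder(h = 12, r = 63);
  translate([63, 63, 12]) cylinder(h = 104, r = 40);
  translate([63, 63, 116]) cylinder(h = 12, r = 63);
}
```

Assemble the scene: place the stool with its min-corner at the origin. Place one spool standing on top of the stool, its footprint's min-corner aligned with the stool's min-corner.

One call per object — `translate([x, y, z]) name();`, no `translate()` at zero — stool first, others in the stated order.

stool();
translate([0, 0, 399]) spool();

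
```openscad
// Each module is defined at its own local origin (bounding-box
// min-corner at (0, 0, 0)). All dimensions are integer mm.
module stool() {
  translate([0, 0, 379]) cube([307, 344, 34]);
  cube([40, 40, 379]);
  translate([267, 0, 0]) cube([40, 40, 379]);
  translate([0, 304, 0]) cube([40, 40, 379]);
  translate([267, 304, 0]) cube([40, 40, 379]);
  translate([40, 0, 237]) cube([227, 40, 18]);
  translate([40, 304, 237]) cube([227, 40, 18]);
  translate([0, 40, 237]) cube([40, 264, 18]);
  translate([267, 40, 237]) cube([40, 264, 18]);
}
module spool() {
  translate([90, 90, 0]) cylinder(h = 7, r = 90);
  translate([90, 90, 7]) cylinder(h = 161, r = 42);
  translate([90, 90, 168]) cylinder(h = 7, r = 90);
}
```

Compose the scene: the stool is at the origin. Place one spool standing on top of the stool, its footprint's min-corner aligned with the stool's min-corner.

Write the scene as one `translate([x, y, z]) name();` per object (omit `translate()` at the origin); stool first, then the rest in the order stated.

stool();
translate([0, 0, 413]) spool();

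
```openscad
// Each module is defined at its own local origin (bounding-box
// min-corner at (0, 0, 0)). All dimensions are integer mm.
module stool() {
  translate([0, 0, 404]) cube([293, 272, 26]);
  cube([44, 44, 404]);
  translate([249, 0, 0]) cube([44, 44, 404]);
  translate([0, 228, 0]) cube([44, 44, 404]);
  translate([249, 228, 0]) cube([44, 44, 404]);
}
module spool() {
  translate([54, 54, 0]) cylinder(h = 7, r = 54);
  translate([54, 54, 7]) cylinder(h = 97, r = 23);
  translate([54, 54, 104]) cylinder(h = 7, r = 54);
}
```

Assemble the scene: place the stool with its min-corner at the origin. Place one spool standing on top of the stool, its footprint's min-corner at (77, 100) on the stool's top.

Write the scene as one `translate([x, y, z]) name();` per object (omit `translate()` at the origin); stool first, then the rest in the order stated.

stool();
translate([77, 100, 430]) spool();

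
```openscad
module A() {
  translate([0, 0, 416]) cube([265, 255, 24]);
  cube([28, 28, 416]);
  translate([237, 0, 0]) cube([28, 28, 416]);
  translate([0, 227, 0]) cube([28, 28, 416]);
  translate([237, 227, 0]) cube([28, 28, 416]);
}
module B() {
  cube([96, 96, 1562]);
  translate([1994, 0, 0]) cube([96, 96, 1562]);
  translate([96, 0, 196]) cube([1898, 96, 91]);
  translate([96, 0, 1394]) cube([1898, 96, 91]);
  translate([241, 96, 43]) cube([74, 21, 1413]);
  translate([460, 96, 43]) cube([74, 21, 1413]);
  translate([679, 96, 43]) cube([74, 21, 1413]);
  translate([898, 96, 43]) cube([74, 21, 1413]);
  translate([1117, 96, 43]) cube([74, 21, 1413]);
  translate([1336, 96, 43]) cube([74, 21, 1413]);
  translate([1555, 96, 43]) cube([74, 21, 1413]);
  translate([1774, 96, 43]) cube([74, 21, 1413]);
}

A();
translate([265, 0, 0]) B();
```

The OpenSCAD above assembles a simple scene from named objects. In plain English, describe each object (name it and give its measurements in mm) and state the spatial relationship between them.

A is a four-legged stool. The seat is a 265×255×24 mm slab whose top surface is at z = 440 mm; four square legs, each 28×28 mm in cross-section, run from the floor (z = 0) to the underside of the seat, each flush with a corner of the seat.

B is a fence section. Two 96×96 mm posts, 1562 mm tall, stand on the floor with a clear span of 1898 mm between their inner faces. Two horizontal rails of 96×91 mm section span the gap between the posts with their undersides at z = 196 mm and z = 1394 mm, flush with the posts' −y face. 8 pickets, each 74 mm wide, 21 mm thick and 1413 mm tall, are fixed to the +y face of the rails with their bottoms at z = 43 mm, evenly spaced across the span with equal gaps (rounded down to the nearest mm) at the −x end and between each pair — any rounding remainder accumulates at the +x end.

The fence section is against the stool's +x side, with their −y faces flush.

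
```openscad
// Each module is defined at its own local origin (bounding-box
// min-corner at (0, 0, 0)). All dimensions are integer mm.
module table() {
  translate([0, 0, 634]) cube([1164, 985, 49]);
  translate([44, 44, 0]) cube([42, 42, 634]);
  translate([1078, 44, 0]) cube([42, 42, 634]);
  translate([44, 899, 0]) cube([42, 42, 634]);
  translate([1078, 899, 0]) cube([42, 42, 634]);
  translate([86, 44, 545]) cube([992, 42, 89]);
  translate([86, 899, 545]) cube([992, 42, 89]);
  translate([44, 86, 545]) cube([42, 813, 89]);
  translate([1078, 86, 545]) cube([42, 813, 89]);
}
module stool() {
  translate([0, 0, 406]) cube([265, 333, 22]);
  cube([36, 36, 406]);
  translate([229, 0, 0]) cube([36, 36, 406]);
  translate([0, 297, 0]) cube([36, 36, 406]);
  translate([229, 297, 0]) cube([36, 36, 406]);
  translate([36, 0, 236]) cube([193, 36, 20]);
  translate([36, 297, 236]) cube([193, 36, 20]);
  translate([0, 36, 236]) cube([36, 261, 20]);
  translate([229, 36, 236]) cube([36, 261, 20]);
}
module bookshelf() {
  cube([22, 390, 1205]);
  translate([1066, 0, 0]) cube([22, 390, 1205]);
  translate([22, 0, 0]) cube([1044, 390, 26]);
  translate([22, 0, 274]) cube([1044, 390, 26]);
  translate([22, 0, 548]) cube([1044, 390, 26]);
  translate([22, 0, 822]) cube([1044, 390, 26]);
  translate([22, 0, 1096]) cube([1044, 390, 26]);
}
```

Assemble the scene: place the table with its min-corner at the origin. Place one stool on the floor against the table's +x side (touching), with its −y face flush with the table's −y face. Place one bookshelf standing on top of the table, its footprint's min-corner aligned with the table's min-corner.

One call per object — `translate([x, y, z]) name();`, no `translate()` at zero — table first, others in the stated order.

table();
translate([1164, 0, 0]) stool();
translate([0, 0, 683]) bookshelf();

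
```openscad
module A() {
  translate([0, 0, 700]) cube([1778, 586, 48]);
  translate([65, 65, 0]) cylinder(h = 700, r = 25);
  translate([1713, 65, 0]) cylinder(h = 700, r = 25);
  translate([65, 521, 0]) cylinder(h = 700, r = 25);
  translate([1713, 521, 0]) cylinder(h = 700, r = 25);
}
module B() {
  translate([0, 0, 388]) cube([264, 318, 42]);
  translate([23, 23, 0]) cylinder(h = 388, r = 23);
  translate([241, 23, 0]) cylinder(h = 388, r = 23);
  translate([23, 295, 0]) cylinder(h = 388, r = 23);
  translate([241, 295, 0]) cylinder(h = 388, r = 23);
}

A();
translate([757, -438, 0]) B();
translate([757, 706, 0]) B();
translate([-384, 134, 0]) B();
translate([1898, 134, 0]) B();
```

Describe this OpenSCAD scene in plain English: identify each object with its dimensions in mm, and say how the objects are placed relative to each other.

A is a rectangular dining table. The top is 1778×586×48 mm with its upper surface at z = 748 mm. It stands on four round legs of 50 mm diameter, each leg's bounding box inset 40 mm from the nearest pair of top edges, running from the floor to the underside of the top.

B is a simple wooden stool: a rectangular seat 264 mm (x) by 318 mm (y), 42 mm thick, top face at z = 430 mm, on four round legs, each 46 mm in diameter. The legs rest on z = 0, each leg's axis is inset half a diameter from the nearest pair of seat edges (so the leg's bounding box is flush with the corner).

Four stools sit around the table at the −y, +y, −x, +x sides.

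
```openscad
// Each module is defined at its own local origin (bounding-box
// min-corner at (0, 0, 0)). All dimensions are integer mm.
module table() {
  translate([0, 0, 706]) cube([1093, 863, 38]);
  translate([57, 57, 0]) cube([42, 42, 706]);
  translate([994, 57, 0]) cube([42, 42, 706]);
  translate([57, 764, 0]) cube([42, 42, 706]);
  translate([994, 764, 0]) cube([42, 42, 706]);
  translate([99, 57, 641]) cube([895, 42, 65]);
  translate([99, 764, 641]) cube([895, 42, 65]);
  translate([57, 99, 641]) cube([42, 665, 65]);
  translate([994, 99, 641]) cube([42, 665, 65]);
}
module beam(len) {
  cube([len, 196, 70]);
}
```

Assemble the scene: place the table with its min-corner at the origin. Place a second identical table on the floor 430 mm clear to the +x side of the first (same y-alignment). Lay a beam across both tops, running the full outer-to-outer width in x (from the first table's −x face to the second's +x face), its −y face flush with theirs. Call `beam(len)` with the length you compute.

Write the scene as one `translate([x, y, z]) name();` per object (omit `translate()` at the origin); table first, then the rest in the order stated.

table();
translate([1523, 0, 0]) table();
translate([0, 0, 744]) beam(2616);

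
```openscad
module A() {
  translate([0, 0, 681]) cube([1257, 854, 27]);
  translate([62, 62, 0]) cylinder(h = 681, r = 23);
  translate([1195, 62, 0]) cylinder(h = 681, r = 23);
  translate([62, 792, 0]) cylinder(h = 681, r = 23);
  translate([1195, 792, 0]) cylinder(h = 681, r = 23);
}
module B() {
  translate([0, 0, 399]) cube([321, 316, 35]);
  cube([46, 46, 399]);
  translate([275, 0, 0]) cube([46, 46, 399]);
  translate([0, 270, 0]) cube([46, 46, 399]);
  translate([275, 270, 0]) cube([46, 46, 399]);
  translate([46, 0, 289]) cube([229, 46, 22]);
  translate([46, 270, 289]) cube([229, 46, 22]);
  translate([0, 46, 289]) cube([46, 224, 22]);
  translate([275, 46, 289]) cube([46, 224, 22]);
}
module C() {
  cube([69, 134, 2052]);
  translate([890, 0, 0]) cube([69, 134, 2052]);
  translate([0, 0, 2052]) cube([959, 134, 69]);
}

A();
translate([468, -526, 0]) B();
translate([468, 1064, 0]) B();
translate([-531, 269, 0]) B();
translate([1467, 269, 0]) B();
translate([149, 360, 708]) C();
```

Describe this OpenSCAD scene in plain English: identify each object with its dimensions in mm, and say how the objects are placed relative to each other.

A is a table: top 1257 mm (x) × 854 mm (y), 27 mm thick, upper face at z = 708 mm, on four round legs of 46 mm diameter, each leg's bounding box inset 39 mm from the nearest pair of top edges, running from z = 0 to the bottom of the top.

B is a four-legged stool. The seat is 321×316 mm, 35 mm thick, top at z = 434 mm. It stands on four square legs, each 46×46 mm in cross-section, from z = 0 to the seat underside, each flush with a corner of the seat. Four stretchers, 46 mm wide and 22 mm tall, connect adjacent legs with their undersides at z = 289 mm, each running between the inner faces of the legs it joins and aligned with the legs' outer faces on the other axis.

C is a rectangular door frame: two vertical jambs of 69×134 mm section, 2052 mm tall, with a clear opening 821 mm wide between their inner faces. A header 69 mm tall and 134 mm deep lies on top of the jambs and spans the full outside width.

Four stools sit around the table at the −y, +y, −x, +x sides. The door frame is on top of the table, centred.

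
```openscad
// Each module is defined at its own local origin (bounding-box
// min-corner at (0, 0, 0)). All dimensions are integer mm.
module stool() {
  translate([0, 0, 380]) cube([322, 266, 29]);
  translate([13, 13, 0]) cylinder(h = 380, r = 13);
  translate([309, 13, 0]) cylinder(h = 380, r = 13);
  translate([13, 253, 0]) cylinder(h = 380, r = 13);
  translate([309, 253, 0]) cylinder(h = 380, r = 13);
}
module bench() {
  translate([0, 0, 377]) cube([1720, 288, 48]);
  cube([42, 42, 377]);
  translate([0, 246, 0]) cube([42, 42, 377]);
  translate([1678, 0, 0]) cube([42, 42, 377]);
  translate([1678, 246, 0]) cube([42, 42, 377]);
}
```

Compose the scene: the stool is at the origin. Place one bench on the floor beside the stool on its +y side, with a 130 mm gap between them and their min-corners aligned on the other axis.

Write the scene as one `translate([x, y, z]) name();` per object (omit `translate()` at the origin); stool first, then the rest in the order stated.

stool();
translate([0, 396, 0]) bench();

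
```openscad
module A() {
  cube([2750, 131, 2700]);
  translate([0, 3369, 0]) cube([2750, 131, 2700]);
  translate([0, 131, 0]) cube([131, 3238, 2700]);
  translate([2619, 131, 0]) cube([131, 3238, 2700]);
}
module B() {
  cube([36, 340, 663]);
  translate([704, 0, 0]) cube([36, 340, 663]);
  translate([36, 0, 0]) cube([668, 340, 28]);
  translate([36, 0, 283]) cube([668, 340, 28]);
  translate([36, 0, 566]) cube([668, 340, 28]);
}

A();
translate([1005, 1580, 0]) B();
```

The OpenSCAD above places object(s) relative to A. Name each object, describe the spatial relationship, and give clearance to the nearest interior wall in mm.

A is a house frame. B is a bookshelf. The bookshelf sits inside the house frame, centred. The clearance to the nearest interior wall is 874 mm.

Clearances: x = 874, y = 1449; minimum 874 mm.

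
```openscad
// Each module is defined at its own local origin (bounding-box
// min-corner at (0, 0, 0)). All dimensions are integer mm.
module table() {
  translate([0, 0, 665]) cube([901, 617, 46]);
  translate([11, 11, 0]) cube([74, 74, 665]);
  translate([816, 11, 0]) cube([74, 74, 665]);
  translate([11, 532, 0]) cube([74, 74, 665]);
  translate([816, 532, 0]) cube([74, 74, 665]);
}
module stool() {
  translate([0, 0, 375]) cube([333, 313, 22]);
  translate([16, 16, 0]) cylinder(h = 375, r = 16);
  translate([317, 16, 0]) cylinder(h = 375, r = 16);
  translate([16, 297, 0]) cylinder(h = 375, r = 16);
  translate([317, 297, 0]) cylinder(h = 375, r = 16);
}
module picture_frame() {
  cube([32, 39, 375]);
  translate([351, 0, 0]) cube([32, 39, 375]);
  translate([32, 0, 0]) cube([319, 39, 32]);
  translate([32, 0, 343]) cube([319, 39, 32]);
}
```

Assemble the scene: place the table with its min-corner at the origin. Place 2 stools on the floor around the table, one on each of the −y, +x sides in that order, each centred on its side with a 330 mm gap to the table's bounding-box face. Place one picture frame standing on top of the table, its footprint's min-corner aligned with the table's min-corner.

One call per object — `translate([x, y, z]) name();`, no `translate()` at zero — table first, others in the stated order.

table();
translate([284, -643, 0]) stool();
translate([1231, 152, 0]) stool();
translate([0, 0, 711]) picture_frame();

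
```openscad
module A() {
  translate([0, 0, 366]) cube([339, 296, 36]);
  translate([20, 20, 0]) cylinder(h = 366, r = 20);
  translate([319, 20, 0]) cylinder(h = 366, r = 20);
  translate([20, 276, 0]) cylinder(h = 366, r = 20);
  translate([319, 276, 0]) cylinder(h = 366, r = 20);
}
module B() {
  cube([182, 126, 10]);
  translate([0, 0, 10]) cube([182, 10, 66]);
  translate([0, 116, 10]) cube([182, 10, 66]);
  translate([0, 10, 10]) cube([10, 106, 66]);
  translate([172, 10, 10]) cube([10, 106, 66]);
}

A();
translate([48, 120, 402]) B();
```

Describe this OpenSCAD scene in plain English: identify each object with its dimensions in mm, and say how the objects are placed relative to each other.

A is a four-legged stool. The seat is a 339×296×36 mm slab whose top surface is at z = 402 mm; four round legs, each 40 mm in diameter, run from the floor (z = 0) to the underside of the seat, each leg's axis is inset half a diameter from the nearest pair of seat edges (so the leg's bounding box is flush with the corner).

B is an open-topped rectangular box: outside dimensions 182×126×76 mm, with a uniform wall and base thickness of 10 mm. The base is a full 182×126 slab on the floor; four walls sit on top of the base. The front and back walls (the −y and +y sides) span the full width; the two side walls fit between them.

The open box is on top of the stool.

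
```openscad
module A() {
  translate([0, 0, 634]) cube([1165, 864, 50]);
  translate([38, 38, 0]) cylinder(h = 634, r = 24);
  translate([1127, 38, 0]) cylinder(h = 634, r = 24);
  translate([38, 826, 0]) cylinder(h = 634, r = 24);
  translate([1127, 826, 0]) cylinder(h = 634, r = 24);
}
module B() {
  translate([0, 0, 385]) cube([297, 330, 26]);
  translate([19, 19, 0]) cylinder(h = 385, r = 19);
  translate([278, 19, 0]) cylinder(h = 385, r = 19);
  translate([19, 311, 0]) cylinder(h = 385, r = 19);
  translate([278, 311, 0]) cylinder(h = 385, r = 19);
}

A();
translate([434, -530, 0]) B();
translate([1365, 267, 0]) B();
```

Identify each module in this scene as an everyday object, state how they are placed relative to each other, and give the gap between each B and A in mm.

A is a table. B is a stool. Two stools sit around the table at the −y, +x sides. The gap between each stool and the table is 200 mm.

Each stool's nearest face is 200 mm from the table's bounding box.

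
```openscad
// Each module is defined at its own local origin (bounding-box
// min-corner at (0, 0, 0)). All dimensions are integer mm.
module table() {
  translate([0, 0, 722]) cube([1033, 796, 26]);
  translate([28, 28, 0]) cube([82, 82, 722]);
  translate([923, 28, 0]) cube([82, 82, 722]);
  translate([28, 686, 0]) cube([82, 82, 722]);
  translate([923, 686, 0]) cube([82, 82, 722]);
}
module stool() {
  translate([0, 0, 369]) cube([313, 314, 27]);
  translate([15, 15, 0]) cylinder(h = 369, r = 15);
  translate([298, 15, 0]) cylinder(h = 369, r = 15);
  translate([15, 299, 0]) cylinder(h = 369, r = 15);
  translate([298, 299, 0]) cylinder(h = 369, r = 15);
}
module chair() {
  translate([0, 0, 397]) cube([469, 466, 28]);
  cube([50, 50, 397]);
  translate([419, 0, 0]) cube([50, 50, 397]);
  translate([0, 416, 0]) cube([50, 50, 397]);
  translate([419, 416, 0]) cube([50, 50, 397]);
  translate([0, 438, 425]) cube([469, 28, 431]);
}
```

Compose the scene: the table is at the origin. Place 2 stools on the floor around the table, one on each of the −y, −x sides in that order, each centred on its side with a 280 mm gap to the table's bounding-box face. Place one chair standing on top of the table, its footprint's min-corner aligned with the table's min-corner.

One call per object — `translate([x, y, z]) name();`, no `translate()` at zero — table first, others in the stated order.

table();
translate([360, -594, 0]) stool();
translate([-593, 241, 0]) stool();
translate([0, 0, 748]) chair();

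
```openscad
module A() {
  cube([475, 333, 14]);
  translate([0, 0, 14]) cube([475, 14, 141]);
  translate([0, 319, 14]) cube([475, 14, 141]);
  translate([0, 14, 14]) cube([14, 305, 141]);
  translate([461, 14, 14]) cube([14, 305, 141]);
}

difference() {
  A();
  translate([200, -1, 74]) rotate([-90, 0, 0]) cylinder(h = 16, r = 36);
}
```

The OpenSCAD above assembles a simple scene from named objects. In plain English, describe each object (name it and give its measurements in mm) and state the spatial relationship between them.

A is an open storage box with external size 475×333×155 mm and wall thickness 14 mm (the base is also 14 mm thick). The base covers the whole footprint; the four walls stand on the base, with the y-facing walls full-width and the x-facing walls fitting between their inner faces.

The open box has a circular hole of radius 36 mm through its front wall, centred at (x = 200, z = 74).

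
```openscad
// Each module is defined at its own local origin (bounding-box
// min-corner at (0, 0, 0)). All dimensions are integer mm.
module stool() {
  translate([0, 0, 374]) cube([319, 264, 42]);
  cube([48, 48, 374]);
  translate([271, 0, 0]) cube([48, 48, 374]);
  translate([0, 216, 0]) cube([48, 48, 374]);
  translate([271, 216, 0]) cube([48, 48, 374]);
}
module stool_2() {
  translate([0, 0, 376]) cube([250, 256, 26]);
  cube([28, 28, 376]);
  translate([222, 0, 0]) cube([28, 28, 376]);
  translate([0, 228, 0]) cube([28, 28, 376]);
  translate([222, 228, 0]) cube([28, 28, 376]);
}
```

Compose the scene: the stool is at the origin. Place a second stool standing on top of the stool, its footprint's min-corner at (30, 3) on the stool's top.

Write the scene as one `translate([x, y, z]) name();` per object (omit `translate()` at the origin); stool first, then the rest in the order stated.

stool();
translate([30, 3, 416]) stool_2();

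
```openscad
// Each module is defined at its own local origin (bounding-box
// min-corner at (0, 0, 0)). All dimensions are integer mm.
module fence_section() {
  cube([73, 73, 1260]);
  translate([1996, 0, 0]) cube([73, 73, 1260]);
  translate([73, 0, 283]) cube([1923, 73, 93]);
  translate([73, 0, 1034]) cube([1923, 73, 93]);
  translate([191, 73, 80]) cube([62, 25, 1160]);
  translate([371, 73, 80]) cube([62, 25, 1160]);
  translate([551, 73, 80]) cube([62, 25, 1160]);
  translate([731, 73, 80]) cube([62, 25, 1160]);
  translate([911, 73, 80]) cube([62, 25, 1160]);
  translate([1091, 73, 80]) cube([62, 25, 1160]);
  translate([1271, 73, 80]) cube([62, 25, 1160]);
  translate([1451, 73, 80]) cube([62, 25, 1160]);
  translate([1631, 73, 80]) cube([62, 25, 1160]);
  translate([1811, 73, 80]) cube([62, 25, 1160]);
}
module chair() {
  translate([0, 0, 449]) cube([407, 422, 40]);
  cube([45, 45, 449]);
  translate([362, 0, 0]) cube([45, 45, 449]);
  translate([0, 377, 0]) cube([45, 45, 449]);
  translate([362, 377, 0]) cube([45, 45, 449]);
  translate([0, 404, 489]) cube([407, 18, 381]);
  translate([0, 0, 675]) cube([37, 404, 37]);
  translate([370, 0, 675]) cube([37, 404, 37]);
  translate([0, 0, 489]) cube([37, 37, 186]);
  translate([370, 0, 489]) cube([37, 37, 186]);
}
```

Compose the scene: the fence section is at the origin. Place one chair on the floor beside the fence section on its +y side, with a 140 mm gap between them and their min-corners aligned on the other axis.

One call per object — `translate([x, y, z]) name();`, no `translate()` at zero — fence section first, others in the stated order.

fence_section();
translate([0, 238, 0]) chair();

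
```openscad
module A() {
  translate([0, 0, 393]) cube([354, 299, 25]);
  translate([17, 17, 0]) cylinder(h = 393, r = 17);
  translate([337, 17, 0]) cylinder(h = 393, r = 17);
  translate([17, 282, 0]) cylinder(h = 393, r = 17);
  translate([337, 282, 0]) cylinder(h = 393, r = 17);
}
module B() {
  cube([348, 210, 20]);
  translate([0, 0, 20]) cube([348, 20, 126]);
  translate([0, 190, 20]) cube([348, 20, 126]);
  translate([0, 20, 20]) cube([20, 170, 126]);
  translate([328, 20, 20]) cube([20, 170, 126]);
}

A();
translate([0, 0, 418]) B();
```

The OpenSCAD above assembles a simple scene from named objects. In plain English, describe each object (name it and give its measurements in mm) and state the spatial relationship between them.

A is a simple wooden stool: a rectangular seat 354 mm (x) by 299 mm (y), 25 mm thick, top face at z = 418 mm, on four round legs, each 34 mm in diameter. The legs rest on z = 0, each leg's axis is inset half a diameter from the nearest pair of seat edges (so the leg's bounding box is flush with the corner).

B is an open storage box with external size 348×210×146 mm and wall thickness 20 mm (the base is also 20 mm thick). The base covers the whole footprint; the four walls stand on the base, with the y-facing walls full-width and the x-facing walls fitting between their inner faces.

The open box is on top of the stool.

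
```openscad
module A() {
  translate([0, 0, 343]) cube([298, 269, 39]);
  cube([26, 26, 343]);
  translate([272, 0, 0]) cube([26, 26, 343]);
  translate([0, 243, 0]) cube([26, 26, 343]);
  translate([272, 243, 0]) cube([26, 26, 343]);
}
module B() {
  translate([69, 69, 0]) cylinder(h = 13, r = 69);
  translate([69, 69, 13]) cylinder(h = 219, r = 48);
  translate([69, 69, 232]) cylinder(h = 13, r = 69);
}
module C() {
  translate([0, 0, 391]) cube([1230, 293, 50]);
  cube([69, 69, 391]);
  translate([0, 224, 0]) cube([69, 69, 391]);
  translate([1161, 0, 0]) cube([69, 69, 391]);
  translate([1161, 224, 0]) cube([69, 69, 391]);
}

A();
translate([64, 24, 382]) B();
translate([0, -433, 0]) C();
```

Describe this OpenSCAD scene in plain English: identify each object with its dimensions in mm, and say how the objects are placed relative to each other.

A is a four-legged stool. The seat is 298×269 mm, 39 mm thick, top at z = 382 mm. It stands on four square legs, each 26×26 mm in cross-section, from z = 0 to the seat underside, each flush with a corner of the seat.

B is a spool: two coaxial disc flanges of radius 69 mm and thickness 13 mm, joined by a core cylinder of radius 48 mm and height 219 mm. The lower flange rests on z = 0 and the three cylinders share a vertical axis.

C is a long wooden bench with a 1230 mm (x) × 293 mm (y) seat, 50 mm thick, its top surface 441 mm above the floor. Four 69 mm square legs at the seat corners, flush with the edges, run from z = 0 to the seat underside.

The spool is on top of the stool. The bench is on the floor beside the stool on its −y side.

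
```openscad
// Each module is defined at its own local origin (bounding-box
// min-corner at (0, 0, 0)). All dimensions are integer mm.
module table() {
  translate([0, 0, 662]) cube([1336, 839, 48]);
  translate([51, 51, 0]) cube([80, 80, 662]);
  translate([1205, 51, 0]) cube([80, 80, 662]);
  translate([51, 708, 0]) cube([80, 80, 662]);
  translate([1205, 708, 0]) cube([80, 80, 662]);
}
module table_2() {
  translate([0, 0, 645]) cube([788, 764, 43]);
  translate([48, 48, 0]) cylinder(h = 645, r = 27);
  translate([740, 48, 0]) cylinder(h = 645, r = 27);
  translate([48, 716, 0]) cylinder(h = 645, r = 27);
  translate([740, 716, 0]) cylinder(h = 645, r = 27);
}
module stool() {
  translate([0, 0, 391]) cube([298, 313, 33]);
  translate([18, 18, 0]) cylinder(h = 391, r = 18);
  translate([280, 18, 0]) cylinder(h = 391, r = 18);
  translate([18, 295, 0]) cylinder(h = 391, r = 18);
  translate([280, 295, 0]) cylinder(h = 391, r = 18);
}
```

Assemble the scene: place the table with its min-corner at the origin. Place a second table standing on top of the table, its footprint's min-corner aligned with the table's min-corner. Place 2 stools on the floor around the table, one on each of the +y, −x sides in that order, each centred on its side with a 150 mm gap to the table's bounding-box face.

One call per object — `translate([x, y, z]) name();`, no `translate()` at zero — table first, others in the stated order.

table();
translate([0, 0, 710]) table_2();
translate([519, 989, 0]) stool();
translate([-448, 263, 0]) stool();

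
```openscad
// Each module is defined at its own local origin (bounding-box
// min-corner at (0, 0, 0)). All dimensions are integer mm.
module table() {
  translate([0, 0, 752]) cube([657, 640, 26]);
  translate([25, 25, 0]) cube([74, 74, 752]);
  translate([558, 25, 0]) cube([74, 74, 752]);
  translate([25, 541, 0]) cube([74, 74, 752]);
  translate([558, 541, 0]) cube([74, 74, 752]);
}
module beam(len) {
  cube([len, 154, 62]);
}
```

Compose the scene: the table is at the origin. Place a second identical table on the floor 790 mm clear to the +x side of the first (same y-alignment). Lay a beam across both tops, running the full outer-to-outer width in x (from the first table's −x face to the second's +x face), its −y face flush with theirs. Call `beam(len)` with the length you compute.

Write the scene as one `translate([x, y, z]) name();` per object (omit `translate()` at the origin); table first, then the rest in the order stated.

table();
translate([1447, 0, 0]) table();
translate([0, 0, 778]) beam(2104);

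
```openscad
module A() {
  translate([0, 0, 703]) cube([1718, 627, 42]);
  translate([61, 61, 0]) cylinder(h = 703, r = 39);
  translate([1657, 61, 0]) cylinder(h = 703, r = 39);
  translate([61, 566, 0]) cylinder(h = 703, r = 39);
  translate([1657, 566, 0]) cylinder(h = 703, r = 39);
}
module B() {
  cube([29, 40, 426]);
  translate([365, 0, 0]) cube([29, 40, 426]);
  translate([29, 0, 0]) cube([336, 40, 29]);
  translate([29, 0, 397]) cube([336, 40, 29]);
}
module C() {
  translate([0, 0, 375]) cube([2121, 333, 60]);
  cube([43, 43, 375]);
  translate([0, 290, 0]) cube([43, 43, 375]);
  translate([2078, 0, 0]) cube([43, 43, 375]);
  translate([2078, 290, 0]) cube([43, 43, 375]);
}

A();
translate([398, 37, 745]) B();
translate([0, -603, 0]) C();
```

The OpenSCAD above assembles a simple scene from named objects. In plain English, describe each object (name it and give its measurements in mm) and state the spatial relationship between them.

A is a table with a 1718×627 mm rectangular top, 42 mm thick, top surface at z = 745 mm, supported by four round legs of 78 mm diameter, each leg's bounding box inset 22 mm from the nearest pair of top edges, running from the floor.

B is a picture frame with a 336×368 mm rectangular opening (x by z) and a uniform 29 mm border on every side. Frame depth is 40 mm along y. It is built from two vertical stiles running the full outside height and two horizontal rails spanning the gap between the stiles.

C is a long wooden bench with a 2121 mm (x) × 333 mm (y) seat, 60 mm thick, its top surface 435 mm above the floor. Four 43 mm square legs at the seat corners, flush with the edges, run from z = 0 to the seat underside.

The picture frame is on top of the table. The bench is on the floor beside the table on its −y side.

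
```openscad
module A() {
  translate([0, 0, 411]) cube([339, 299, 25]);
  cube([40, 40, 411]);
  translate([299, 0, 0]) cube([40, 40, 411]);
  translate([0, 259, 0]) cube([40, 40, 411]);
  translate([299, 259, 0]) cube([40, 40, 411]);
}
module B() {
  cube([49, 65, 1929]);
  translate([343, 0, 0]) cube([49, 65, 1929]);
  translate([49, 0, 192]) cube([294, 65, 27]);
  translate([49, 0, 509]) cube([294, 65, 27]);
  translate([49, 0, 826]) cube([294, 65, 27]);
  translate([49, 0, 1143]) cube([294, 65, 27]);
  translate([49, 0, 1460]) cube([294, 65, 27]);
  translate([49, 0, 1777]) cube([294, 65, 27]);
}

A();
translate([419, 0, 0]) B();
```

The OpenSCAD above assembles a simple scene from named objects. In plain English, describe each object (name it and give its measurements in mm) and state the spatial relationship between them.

A is a simple wooden stool: a rectangular seat 339 mm (x) by 299 mm (y), 25 mm thick, top face at z = 436 mm, on four square legs, each 40×40 mm in cross-section. The legs rest on z = 0, each flush with a corner of the seat.

B is a wooden ladder with two side rails of 49×65 mm section and 1929 mm height, set 392 mm apart overall. Between them run 6 rectangular rungs (65 mm deep, 27 mm thick), front faces flush with the rails' −y face. The bottom of the first rung is 192 mm above the floor and each subsequent rung is 317 mm higher than the one below.

The ladder is on the floor beside the stool on its +x side.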